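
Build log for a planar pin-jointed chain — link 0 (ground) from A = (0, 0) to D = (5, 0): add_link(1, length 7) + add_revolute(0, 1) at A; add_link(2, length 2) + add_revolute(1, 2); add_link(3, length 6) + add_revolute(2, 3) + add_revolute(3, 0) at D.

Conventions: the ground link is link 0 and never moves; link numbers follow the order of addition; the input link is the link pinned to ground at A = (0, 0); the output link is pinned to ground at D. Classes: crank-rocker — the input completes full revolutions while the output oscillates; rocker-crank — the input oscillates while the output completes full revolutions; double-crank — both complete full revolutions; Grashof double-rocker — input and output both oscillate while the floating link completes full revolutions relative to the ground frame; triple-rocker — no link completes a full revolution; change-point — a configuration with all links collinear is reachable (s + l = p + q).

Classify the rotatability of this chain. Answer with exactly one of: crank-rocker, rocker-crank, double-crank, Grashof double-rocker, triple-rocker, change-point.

lengths: ground=5, input=7, coupler=2, output=6
sorted: s=2 (shortest), l=7 (longest), p+q=11
s + l = 9 vs p + q = 11
s + l < p + q (Grashof) with shortest = coupler link → Grashof double-rocker

Grashof double-rocker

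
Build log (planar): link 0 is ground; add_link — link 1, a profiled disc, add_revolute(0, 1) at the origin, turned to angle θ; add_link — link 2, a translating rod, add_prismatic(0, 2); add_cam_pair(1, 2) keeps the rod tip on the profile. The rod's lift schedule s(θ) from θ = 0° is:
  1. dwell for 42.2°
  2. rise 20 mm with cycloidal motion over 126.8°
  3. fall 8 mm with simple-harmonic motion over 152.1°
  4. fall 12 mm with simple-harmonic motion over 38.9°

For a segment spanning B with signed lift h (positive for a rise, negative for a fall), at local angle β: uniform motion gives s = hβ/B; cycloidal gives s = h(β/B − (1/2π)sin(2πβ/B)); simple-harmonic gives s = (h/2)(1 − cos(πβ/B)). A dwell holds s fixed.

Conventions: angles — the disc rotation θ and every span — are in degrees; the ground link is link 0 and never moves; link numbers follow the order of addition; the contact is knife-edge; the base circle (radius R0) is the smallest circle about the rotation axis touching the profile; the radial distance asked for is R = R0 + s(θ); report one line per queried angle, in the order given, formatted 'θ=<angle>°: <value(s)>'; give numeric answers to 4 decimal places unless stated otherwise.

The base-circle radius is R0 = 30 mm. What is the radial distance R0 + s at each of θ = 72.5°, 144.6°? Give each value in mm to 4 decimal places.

seg 1 [0°–42.2°] dwell: s stays 0.0000
seg 2 [42.2°–169°] cycloidal, h=20: θ=72.5° here. β=30.3, B=126.8. 20·(0.2390 − sin(2π·0.2390)/(2π)) = 1.6037 → s = 1.6037
seg 2 [42.2°–169°] cycloidal, h=20: θ=144.6° here. β=102.4, B=126.8. 20·(0.8076 − sin(2π·0.8076)/(2π)) = 19.1285 → s = 19.1285
θ=72.5°: R = R0 + s = 30 + 1.6037 = 31.6037
θ=144.6°: R = R0 + s = 30 + 19.1285 = 49.1285

θ=72.5°: 31.6037
θ=144.6°: 49.1285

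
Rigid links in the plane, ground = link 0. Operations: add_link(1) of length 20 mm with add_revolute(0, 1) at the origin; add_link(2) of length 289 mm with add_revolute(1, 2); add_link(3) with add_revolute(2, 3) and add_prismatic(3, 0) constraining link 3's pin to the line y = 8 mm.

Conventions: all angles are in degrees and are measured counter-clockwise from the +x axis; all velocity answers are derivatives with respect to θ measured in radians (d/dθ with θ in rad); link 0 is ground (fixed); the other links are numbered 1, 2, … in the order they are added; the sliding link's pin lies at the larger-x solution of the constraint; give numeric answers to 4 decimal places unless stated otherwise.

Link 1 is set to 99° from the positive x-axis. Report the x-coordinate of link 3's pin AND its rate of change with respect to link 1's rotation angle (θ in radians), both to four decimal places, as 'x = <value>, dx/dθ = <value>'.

geometry: r = 20 mm, L = 289 mm, e = 8 mm
crank pin P = (r cos θ, r sin θ) = (-3.128689, 19.753767)
h = r sin θ − e = 19.753767 − 8 = 11.753767
x = r cos θ + √(L² − h²) = -3.128689 + 288.760885 = 285.632196
dx/dθ = −r sin θ − h·r cos θ/√(L² − h²) (θ in radians; h = 11.753767) = -19.626416

x = 285.6322, dx/dθ = -19.6264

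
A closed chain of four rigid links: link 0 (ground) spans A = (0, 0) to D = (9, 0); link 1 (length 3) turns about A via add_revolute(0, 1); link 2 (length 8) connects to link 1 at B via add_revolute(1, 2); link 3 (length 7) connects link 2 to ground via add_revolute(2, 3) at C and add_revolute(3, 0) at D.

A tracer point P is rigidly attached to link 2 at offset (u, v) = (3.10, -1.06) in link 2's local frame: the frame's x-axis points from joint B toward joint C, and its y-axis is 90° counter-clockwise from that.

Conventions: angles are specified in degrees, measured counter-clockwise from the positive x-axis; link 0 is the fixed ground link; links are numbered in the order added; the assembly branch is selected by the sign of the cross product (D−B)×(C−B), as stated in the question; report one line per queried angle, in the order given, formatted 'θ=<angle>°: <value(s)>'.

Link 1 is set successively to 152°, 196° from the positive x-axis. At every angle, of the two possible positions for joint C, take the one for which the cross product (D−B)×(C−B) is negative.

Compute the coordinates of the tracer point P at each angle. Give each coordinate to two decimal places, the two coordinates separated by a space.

A=(0,0), D=(9.00,0)
θ=152°: B = A + 3.00·(cos152°, sin152°) = (-2.6488, 1.4084)
θ=152°: |BD| = 11.7337
θ=152°: circle(B,8.00) ∩ circle(D,7.00): a=6.5060, h=4.6553
θ=152°:   candidates: C₊=(4.3689,5.2491) cross=54.624; C₋=(3.2514,-3.9941) cross=-54.624
θ=152°:   branch - wants cross < 0 → take C=(3.2514,-3.9941) (cross=-54.624)
θ=152°: ex = (C−B)/|BC| = (0.7375,-0.6753); ey = (0.6753,0.7375)
θ=152°: P = B + 3.10·ex + -1.06·ey = (-1.0784,-1.4669)
θ=196°: B = A + 3.00·(cos196°, sin196°) = (-2.8838, -0.8269)
θ=196°: |BD| = 11.9125
θ=196°: circle(B,8.00) ∩ circle(D,7.00): a=6.5858, h=4.5416
θ=196°:   candidates: C₊=(3.3709,4.1609) cross=54.102; C₋=(4.0014,-4.9004) cross=-54.102
θ=196°:   branch - wants cross < 0 → take C=(4.0014,-4.9004) (cross=-54.102)
θ=196°: ex = (C−B)/|BC| = (0.8607,-0.5092); ey = (0.5092,0.8607)
θ=196°: P = B + 3.10·ex + -1.06·ey = (-0.7555,-3.3177)

θ=152°: -1.08 -1.47
θ=196°: -0.76 -3.32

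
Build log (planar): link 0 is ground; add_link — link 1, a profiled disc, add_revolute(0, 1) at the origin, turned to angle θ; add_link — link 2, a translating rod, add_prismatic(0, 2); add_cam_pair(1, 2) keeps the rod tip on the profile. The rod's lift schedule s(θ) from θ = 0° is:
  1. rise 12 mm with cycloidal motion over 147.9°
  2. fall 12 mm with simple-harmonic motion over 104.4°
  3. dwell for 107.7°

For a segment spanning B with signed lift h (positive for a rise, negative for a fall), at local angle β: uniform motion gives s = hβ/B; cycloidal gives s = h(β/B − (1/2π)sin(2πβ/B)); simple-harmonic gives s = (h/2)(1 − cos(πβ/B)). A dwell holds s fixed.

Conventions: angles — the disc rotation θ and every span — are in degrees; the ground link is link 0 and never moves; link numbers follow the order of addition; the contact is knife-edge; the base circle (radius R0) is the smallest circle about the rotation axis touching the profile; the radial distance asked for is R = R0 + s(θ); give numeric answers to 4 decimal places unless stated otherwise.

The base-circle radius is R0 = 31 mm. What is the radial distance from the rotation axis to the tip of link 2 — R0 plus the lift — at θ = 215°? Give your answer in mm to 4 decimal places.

seg 1 [0°–147.9°] cycloidal, h=12: full span → s += 12 → s = 12.0000
seg 2 [147.9°–252.3°] simple-harmonic, h=-12: θ=215° here. β=67.1, B=104.4. -12/2·(1 − cos(π·0.6427)) = -8.6010 → s = 3.3990
R = R0 + s = 31 + 3.3990 = 34.3990

34.3990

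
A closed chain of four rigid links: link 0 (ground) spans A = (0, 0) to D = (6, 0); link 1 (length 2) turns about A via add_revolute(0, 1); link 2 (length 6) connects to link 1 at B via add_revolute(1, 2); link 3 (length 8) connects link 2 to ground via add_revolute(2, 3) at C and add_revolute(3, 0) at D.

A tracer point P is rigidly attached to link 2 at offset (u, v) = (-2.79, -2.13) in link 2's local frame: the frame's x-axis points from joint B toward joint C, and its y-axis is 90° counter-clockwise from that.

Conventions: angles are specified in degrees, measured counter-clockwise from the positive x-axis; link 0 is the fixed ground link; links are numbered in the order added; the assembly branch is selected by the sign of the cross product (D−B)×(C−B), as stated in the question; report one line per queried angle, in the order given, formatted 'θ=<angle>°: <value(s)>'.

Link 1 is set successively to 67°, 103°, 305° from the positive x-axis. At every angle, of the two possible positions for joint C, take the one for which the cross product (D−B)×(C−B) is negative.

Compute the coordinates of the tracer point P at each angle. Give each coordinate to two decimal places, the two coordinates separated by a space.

A=(0,0), D=(6.00,0)
θ=67°: B = A + 2.00·(cos67°, sin67°) = (0.7815, 1.8410)
θ=67°: |BD| = 5.5338
θ=67°: circle(B,6.00) ∩ circle(D,8.00): a=0.2370, h=5.9953
θ=67°:   candidates: C₊=(2.9995,7.4160) cross=33.177; C₋=(-0.9897,-3.8916) cross=-33.177
θ=67°:   branch - wants cross < 0 → take C=(-0.9897,-3.8916) (cross=-33.177)
θ=67°: ex = (C−B)/|BC| = (-0.2952,-0.9554); ey = (0.9554,-0.2952)
θ=67°: P = B + -2.79·ex + -2.13·ey = (-0.4301,5.1354)
θ=103°: B = A + 2.00·(cos103°, sin103°) = (-0.4499, 1.9487)
θ=103°: |BD| = 6.7379
θ=103°: circle(B,6.00) ∩ circle(D,8.00): a=1.2911, h=5.8594
θ=103°:   candidates: C₊=(2.4807,7.1843) cross=39.480; C₋=(-0.9086,-4.0337) cross=-39.480
θ=103°:   branch - wants cross < 0 → take C=(-0.9086,-4.0337) (cross=-39.480)
θ=103°: ex = (C−B)/|BC| = (-0.0765,-0.9971); ey = (0.9971,-0.0765)
θ=103°: P = B + -2.79·ex + -2.13·ey = (-2.3604,4.8934)
θ=305°: B = A + 2.00·(cos305°, sin305°) = (1.1472, -1.6383)
θ=305°: |BD| = 5.1219
θ=305°: circle(B,6.00) ∩ circle(D,8.00): a=-0.1724, h=5.9975
θ=305°:   candidates: C₊=(-0.9345,3.9890) cross=30.719; C₋=(2.9022,-7.3759) cross=-30.719
θ=305°:   branch - wants cross < 0 → take C=(2.9022,-7.3759) (cross=-30.719)
θ=305°: ex = (C−B)/|BC| = (0.2925,-0.9563); ey = (0.9563,0.2925)
θ=305°: P = B + -2.79·ex + -2.13·ey = (-1.7058,0.4066)

θ=67°: -0.43 5.14
θ=103°: -2.36 4.89
θ=305°: -1.71 0.41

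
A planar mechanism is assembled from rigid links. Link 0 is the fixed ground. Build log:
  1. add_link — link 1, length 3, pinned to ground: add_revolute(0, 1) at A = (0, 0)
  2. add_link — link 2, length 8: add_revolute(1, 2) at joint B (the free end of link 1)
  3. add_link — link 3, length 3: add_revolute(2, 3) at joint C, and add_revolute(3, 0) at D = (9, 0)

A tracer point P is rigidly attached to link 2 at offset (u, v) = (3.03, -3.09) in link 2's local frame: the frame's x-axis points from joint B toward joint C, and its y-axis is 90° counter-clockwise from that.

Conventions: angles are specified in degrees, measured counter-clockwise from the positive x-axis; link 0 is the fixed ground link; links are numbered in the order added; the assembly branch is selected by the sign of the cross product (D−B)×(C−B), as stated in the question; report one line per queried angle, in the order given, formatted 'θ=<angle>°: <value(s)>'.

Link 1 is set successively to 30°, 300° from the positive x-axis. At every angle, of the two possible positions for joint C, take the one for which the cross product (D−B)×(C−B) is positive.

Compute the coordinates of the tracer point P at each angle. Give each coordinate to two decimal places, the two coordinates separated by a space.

A=(0,0), D=(9.00,0)
θ=30°: B = A + 3.00·(cos30°, sin30°) = (2.5981, 1.5000)
θ=30°: |BD| = 6.5753
θ=30°: circle(B,8.00) ∩ circle(D,3.00): a=7.4700, h=2.8635
θ=30°:   candidates: C₊=(10.5243,2.5839) cross=18.828; C₋=(9.2178,-2.9921) cross=-18.828
θ=30°:   branch + wants cross > 0 → take C=(10.5243,2.5839) (cross=18.828)
θ=30°: ex = (C−B)/|BC| = (0.9908,0.1355); ey = (-0.1355,0.9908)
θ=30°: P = B + 3.03·ex + -3.09·ey = (6.0188,-1.1510)
θ=300°: B = A + 3.00·(cos300°, sin300°) = (1.5000, -2.5981)
θ=300°: |BD| = 7.9373
θ=300°: circle(B,8.00) ∩ circle(D,3.00): a=7.4333, h=2.9574
θ=300°:   candidates: C₊=(7.5558,2.6295) cross=23.473; C₋=(9.4918,-2.9594) cross=-23.473
θ=300°:   branch + wants cross > 0 → take C=(7.5558,2.6295) (cross=23.473)
θ=300°: ex = (C−B)/|BC| = (0.7570,0.6534); ey = (-0.6534,0.7570)
θ=300°: P = B + 3.03·ex + -3.09·ey = (5.8128,-2.9572)

θ=30°: 6.02 -1.15
θ=300°: 5.81 -2.96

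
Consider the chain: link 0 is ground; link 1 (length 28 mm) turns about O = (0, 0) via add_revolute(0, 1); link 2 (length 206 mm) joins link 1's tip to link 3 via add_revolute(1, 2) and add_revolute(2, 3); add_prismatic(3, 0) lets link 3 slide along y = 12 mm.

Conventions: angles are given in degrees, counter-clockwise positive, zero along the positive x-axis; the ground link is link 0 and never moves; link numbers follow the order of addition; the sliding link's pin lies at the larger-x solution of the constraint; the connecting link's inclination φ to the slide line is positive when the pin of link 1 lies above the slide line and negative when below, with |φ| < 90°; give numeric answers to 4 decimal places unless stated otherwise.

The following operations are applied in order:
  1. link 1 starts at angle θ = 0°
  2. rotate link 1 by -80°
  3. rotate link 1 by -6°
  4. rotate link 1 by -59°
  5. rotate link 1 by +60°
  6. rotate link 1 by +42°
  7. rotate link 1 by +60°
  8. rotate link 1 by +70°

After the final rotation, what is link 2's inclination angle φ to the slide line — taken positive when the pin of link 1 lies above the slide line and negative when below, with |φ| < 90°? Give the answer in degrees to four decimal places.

geometry: r = 28 mm, L = 206 mm, e = 12 mm; θ starts at 0°
rotate link 1 by -80°: θ ← 0° -80° = -80°
rotate link 1 by -6°: θ ← -80° -6° = -86°
rotate link 1 by -59°: θ ← -86° -59° = -145°
rotate link 1 by +60°: θ ← -145° +60° = -85°
rotate link 1 by +42°: θ ← -85° +42° = -43°
rotate link 1 by +60°: θ ← -43° +60° = 17°
rotate link 1 by +70°: θ ← 17° +70° = 87°
h = r sin θ − e = 27.961627 − 12 = 15.961627
sin φ = h / L = 15.961627 / 206 = 0.07748363
φ = arcsin(0.07748363) = 4.443939°

4.4439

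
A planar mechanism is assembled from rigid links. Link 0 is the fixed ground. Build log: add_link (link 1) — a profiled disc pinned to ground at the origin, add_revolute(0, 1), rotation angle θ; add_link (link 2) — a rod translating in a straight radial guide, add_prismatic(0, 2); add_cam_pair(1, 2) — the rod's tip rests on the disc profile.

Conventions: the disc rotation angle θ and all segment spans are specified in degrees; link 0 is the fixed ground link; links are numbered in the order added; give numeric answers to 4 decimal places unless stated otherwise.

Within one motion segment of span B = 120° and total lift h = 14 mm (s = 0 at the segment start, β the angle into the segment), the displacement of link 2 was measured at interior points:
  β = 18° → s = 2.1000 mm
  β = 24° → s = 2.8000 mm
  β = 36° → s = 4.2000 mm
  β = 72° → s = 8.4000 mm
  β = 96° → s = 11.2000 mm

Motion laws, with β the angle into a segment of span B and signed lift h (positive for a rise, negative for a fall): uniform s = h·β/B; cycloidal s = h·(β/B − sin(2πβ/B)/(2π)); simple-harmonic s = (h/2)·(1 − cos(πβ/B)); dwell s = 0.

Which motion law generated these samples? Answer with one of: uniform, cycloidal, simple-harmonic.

candidates at β/B = r: uniform s = h·r (linear in β); cycloidal s = h·(r − sin(2πr)/(2π)); simple-harmonic s = (h/2)(1 − cos(πr))
β=18°: printed 2.1000 | uniform 2.1000, cycloidal 0.2974, simple-harmonic 0.7630
β=24°: printed 2.8000 | uniform 2.8000, cycloidal 0.6809, simple-harmonic 1.3369
β=36°: printed 4.2000 | uniform 4.2000, cycloidal 2.0809, simple-harmonic 2.8855
β=72°: printed 8.4000 | uniform 8.4000, cycloidal 9.7097, simple-harmonic 9.1631
β=96°: printed 11.2000 | uniform 11.2000, cycloidal 13.3191, simple-harmonic 12.6631
only one law matches every sample → uniform

uniform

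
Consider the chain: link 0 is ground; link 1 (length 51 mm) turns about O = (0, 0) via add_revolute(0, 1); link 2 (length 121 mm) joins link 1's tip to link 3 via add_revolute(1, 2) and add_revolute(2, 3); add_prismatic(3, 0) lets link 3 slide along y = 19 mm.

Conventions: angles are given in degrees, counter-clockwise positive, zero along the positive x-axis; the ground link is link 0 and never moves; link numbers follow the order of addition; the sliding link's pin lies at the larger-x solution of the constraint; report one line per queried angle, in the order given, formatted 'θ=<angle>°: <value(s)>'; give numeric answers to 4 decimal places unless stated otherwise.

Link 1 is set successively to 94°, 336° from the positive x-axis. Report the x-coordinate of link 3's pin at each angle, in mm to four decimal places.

geometry: r = 51 mm, L = 121 mm, e = 19 mm
θ=94°: crank pin P = (r cos θ, r sin θ) = (-3.557580, 50.875767)
θ=94°: h = r sin θ − e = 50.875767 − 19 = 31.875767
θ=94°: x = r cos θ + √(L² − h²) = -3.557580 + 116.725899 = 113.168319
θ=336°: crank pin P = (r cos θ, r sin θ) = (46.590818, -20.743569)
θ=336°: h = r sin θ − e = -20.743569 − 19 = -39.743569
θ=336°: x = r cos θ + √(L² − h²) = 46.590818 + 114.286695 = 160.877514

θ=94°: 113.1683
θ=336°: 160.8775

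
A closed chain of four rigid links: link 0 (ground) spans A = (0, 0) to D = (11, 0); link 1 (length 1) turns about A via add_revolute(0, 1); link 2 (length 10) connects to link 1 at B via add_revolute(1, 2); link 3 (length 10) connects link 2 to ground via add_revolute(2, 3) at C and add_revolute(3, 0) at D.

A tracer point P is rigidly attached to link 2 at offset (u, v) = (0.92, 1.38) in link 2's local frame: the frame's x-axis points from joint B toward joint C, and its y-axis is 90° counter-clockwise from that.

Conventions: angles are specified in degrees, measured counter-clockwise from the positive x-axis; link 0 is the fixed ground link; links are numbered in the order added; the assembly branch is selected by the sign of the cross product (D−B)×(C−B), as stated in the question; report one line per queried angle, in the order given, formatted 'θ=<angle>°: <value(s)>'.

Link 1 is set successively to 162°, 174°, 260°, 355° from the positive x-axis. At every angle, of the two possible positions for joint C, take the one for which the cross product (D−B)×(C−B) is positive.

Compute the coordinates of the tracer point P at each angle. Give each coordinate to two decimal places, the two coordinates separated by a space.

A=(0,0), D=(11.00,0)
θ=162°: B = A + 1.00·(cos162°, sin162°) = (-0.9511, 0.3090)
θ=162°: |BD| = 11.9551
θ=162°: circle(B,10.00) ∩ circle(D,10.00): a=5.9775, h=8.0168
θ=162°:   candidates: C₊=(5.2317,8.1686) cross=95.841; C₋=(4.8173,-7.8596) cross=-95.841
θ=162°:   branch + wants cross > 0 → take C=(5.2317,8.1686) (cross=95.841)
θ=162°: ex = (C−B)/|BC| = (0.6183,0.7860); ey = (-0.7860,0.6183)
θ=162°: P = B + 0.92·ex + 1.38·ey = (-1.4669,1.8853)
θ=174°: B = A + 1.00·(cos174°, sin174°) = (-0.9945, 0.1045)
θ=174°: |BD| = 11.9950
θ=174°: circle(B,10.00) ∩ circle(D,10.00): a=5.9975, h=8.0019
θ=174°:   candidates: C₊=(5.0725,8.0538) cross=95.982; C₋=(4.9330,-7.9493) cross=-95.982
θ=174°:   branch + wants cross > 0 → take C=(5.0725,8.0538) (cross=95.982)
θ=174°: ex = (C−B)/|BC| = (0.6067,0.7949); ey = (-0.7949,0.6067)
θ=174°: P = B + 0.92·ex + 1.38·ey = (-1.5334,1.6731)
θ=260°: B = A + 1.00·(cos260°, sin260°) = (-0.1736, -0.9848)
θ=260°: |BD| = 11.2170
θ=260°: circle(B,10.00) ∩ circle(D,10.00): a=5.6085, h=8.2792
θ=260°:   candidates: C₊=(4.6863,7.7548) cross=92.867; C₋=(6.1401,-8.7396) cross=-92.867
θ=260°:   branch + wants cross > 0 → take C=(4.6863,7.7548) (cross=92.867)
θ=260°: ex = (C−B)/|BC| = (0.4860,0.8740); ey = (-0.8740,0.4860)
θ=260°: P = B + 0.92·ex + 1.38·ey = (-0.9326,0.4899)
θ=355°: B = A + 1.00·(cos355°, sin355°) = (0.9962, -0.0872)
θ=355°: |BD| = 10.0042
θ=355°: circle(B,10.00) ∩ circle(D,10.00): a=5.0021, h=8.6590
θ=355°:   candidates: C₊=(5.9227,8.6151) cross=86.627; C₋=(6.0735,-8.7023) cross=-86.627
θ=355°:   branch + wants cross > 0 → take C=(5.9227,8.6151) (cross=86.627)
θ=355°: ex = (C−B)/|BC| = (0.4926,0.8702); ey = (-0.8702,0.4926)
θ=355°: P = B + 0.92·ex + 1.38·ey = (0.2485,1.3933)

θ=162°: -1.47 1.89
θ=174°: -1.53 1.67
θ=260°: -0.93 0.49
θ=355°: 0.25 1.39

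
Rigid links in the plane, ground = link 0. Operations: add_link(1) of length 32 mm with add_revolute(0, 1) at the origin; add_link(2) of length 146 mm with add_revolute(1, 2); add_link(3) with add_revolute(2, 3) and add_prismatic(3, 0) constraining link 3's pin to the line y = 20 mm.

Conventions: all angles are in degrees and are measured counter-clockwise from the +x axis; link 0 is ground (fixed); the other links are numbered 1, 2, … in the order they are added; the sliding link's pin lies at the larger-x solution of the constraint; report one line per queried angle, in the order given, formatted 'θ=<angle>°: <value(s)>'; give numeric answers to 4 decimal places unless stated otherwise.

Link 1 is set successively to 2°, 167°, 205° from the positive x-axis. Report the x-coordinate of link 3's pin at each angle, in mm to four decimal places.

geometry: r = 32 mm, L = 146 mm, e = 20 mm
θ=2°: crank pin P = (r cos θ, r sin θ) = (31.980506, 1.116784)
θ=2°: h = r sin θ − e = 1.116784 − 20 = -18.883216
θ=2°: x = r cos θ + √(L² − h²) = 31.980506 + 144.773700 = 176.754206
θ=167°: crank pin P = (r cos θ, r sin θ) = (-31.179842, 7.198434)
θ=167°: h = r sin θ − e = 7.198434 − 20 = -12.801566
θ=167°: x = r cos θ + √(L² − h²) = -31.179842 + 145.437684 = 114.257842
θ=205°: crank pin P = (r cos θ, r sin θ) = (-29.001849, -13.523784)
θ=205°: h = r sin θ − e = -13.523784 − 20 = -33.523784
θ=205°: x = r cos θ + √(L² − h²) = -29.001849 + 142.099106 = 113.097257

θ=2°: 176.7542
θ=167°: 114.2578
θ=205°: 113.0973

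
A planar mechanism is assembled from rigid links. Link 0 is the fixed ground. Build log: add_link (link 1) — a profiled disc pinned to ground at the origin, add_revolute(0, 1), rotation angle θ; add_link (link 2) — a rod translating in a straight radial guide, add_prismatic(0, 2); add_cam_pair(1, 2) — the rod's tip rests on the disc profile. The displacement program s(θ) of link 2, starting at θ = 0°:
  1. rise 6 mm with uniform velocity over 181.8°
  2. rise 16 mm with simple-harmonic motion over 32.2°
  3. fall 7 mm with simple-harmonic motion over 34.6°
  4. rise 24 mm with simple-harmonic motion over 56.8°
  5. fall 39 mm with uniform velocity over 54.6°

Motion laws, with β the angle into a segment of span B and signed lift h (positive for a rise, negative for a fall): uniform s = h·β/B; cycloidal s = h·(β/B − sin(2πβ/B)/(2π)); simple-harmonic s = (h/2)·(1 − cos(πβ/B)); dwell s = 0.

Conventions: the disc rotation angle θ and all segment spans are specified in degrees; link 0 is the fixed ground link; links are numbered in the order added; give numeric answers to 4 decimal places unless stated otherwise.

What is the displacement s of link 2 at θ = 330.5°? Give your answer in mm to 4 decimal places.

seg 1 [0°–181.8°] uniform, h=6: full span → s += 6 → s = 6.0000
seg 2 [181.8°–214°] simple-harmonic, h=16: full span → s += 16 → s = 22.0000
seg 3 [214°–248.6°] simple-harmonic, h=-7: full span → s += -7 → s = 15.0000
seg 4 [248.6°–305.4°] simple-harmonic, h=24: full span → s += 24 → s = 39.0000
seg 5 [305.4°–360°] uniform, h=-39: θ=330.5° here. β=25.1, B=54.6. -39·25.1/54.6 = -17.9286 → s = 21.0714

21.0714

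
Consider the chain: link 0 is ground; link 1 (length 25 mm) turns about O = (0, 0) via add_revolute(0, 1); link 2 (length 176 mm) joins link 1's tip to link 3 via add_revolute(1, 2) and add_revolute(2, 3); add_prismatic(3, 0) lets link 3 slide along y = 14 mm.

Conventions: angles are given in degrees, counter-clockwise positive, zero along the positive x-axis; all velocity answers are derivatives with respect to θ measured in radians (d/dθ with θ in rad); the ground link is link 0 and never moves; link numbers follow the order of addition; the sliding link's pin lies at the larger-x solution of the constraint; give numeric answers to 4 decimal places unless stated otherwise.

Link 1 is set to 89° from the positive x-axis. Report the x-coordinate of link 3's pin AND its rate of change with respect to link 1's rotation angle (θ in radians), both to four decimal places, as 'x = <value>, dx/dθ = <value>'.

geometry: r = 25 mm, L = 176 mm, e = 14 mm
crank pin P = (r cos θ, r sin θ) = (0.436310, 24.996192)
h = r sin θ − e = 24.996192 − 14 = 10.996192
x = r cos θ + √(L² − h²) = 0.436310 + 175.656152 = 176.092462
dx/dθ = −r sin θ − h·r cos θ/√(L² − h²) (θ in radians; h = 10.996192) = -25.023506

x = 176.0925, dx/dθ = -25.0235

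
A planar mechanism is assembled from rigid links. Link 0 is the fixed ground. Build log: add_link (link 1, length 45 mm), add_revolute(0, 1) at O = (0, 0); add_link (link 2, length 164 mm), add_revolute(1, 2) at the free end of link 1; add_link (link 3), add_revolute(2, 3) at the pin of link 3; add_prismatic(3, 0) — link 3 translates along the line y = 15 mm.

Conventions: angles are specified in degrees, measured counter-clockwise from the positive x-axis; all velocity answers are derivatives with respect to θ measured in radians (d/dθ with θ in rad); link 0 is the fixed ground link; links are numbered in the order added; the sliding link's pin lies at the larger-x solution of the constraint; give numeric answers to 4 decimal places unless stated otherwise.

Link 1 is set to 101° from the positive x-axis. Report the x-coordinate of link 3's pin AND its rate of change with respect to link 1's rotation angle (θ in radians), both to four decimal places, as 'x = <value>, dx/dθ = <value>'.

geometry: r = 45 mm, L = 164 mm, e = 15 mm
crank pin P = (r cos θ, r sin θ) = (-8.586405, 44.173223)
h = r sin θ − e = 44.173223 − 15 = 29.173223
x = r cos θ + √(L² − h²) = -8.586405 + 161.384395 = 152.797991
dx/dθ = −r sin θ − h·r cos θ/√(L² − h²) (θ in radians; h = 29.173223) = -42.621071

x = 152.7980, dx/dθ = -42.6211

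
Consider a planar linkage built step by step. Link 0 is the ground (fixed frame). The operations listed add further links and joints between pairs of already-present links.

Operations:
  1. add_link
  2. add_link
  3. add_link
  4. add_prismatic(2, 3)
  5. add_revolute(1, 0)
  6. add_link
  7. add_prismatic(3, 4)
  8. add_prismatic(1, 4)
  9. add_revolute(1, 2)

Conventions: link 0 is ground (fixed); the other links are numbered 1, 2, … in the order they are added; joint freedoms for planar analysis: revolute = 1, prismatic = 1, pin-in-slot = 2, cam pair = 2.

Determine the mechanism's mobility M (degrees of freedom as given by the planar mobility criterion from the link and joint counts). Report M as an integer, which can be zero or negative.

L=1 J1=0 J2=0
add link → L=2 J1=0 J2=0
add link → L=3 J1=0 J2=0
add link → L=4 J1=0 J2=0
P@2,3 dof=1 J1 → L=4 J1=1 J2=0
R@1,0 dof=1 J1 → L=4 J1=2 J2=0
add link → L=5 J1=2 J2=0
P@3,4 dof=1 J1 → L=5 J1=3 J2=0
P@1,4 dof=1 J1 → L=5 J1=4 J2=0
R@1,2 dof=1 J1 → L=5 J1=5 J2=0
M=3(L−1)−2J1−J2=3·4−2·5−0=2

M = 2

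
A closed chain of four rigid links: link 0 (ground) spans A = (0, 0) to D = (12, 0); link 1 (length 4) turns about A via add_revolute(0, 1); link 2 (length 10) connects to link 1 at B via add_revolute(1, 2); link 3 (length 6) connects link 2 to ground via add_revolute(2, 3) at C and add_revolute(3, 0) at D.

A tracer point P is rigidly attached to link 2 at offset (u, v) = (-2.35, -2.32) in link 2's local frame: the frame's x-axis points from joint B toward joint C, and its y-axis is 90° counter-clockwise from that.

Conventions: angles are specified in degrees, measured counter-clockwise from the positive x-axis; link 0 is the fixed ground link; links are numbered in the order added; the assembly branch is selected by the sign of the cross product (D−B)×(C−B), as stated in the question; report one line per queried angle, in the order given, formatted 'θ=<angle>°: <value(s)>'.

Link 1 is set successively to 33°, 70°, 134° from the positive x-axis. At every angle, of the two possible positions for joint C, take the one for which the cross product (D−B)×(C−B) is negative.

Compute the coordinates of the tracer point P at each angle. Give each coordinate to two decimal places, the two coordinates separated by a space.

A=(0,0), D=(12.00,0)
θ=33°: B = A + 4.00·(cos33°, sin33°) = (3.3547, 2.1786)
θ=33°: |BD| = 8.9156
θ=33°: circle(B,10.00) ∩ circle(D,6.00): a=8.0470, h=5.9368
θ=33°:   candidates: C₊=(12.6084,5.9691) cross=52.930; C₋=(9.7071,-5.5446) cross=-52.930
θ=33°:   branch - wants cross < 0 → take C=(9.7071,-5.5446) (cross=-52.930)
θ=33°: ex = (C−B)/|BC| = (0.6352,-0.7723); ey = (0.7723,0.6352)
θ=33°: P = B + -2.35·ex + -2.32·ey = (0.0701,2.5197)
θ=70°: B = A + 4.00·(cos70°, sin70°) = (1.3681, 3.7588)
θ=70°: |BD| = 11.2768
θ=70°: circle(B,10.00) ∩ circle(D,6.00): a=8.4761, h=5.3062
θ=70°:   candidates: C₊=(11.1281,5.9363) cross=59.837; C₋=(7.5908,-4.0693) cross=-59.837
θ=70°:   branch - wants cross < 0 → take C=(7.5908,-4.0693) (cross=-59.837)
θ=70°: ex = (C−B)/|BC| = (0.6223,-0.7828); ey = (0.7828,0.6223)
θ=70°: P = B + -2.35·ex + -2.32·ey = (-1.9104,4.1547)
θ=134°: B = A + 4.00·(cos134°, sin134°) = (-2.7786, 2.8774)
θ=134°: |BD| = 15.0561
θ=134°: circle(B,10.00) ∩ circle(D,6.00): a=9.6534, h=2.6098
θ=134°:   candidates: C₊=(7.1956,3.5942) cross=39.293; C₋=(6.1981,-1.5292) cross=-39.293
θ=134°:   branch - wants cross < 0 → take C=(6.1981,-1.5292) (cross=-39.293)
θ=134°: ex = (C−B)/|BC| = (0.8977,-0.4407); ey = (0.4407,0.8977)
θ=134°: P = B + -2.35·ex + -2.32·ey = (-5.9105,1.8303)

θ=33°: 0.07 2.52
θ=70°: -1.91 4.15
θ=134°: -5.91 1.83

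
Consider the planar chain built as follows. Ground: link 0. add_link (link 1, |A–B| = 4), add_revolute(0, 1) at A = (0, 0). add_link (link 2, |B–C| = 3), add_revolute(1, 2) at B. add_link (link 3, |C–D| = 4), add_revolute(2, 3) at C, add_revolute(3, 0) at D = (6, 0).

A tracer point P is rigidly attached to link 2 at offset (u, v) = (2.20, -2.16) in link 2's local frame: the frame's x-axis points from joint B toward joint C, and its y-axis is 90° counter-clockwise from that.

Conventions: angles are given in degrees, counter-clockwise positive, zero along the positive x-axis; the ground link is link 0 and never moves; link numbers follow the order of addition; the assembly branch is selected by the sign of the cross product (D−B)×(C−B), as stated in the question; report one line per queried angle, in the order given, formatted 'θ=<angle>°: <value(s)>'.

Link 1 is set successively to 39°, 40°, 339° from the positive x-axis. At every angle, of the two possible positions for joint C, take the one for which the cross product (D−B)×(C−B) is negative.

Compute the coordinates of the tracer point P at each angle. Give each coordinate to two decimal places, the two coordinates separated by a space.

A=(0,0), D=(6.00,0)
θ=39°: B = A + 4.00·(cos39°, sin39°) = (3.1086, 2.5173)
θ=39°: |BD| = 3.8337
θ=39°: circle(B,3.00) ∩ circle(D,4.00): a=1.0039, h=2.8271
θ=39°:   candidates: C₊=(5.7220,3.9903) cross=10.838; C₋=(2.0094,-0.2741) cross=-10.838
θ=39°:   branch - wants cross < 0 → take C=(2.0094,-0.2741) (cross=-10.838)
θ=39°: ex = (C−B)/|BC| = (-0.3664,-0.9305); ey = (0.9305,-0.3664)
θ=39°: P = B + 2.20·ex + -2.16·ey = (0.2927,1.2617)
θ=40°: B = A + 4.00·(cos40°, sin40°) = (3.0642, 2.5712)
θ=40°: |BD| = 3.9025
θ=40°: circle(B,3.00) ∩ circle(D,4.00): a=1.0544, h=2.8086
θ=40°:   candidates: C₊=(5.7078,3.9893) cross=10.961; C₋=(2.0070,-0.2364) cross=-10.961
θ=40°:   branch - wants cross < 0 → take C=(2.0070,-0.2364) (cross=-10.961)
θ=40°: ex = (C−B)/|BC| = (-0.3524,-0.9359); ey = (0.9359,-0.3524)
θ=40°: P = B + 2.20·ex + -2.16·ey = (0.2675,1.2735)
θ=339°: B = A + 4.00·(cos339°, sin339°) = (3.7343, -1.4335)
θ=339°: |BD| = 2.6811
θ=339°: circle(B,3.00) ∩ circle(D,4.00): a=0.0351, h=2.9998
θ=339°:   candidates: C₊=(2.1601,1.1203) cross=8.043; C₋=(5.3679,-3.9497) cross=-8.043
θ=339°:   branch - wants cross < 0 → take C=(5.3679,-3.9497) (cross=-8.043)
θ=339°: ex = (C−B)/|BC| = (0.5445,-0.8388); ey = (0.8388,0.5445)
θ=339°: P = B + 2.20·ex + -2.16·ey = (3.1205,-4.4549)

θ=39°: 0.29 1.26
θ=40°: 0.27 1.27
θ=339°: 3.12 -4.45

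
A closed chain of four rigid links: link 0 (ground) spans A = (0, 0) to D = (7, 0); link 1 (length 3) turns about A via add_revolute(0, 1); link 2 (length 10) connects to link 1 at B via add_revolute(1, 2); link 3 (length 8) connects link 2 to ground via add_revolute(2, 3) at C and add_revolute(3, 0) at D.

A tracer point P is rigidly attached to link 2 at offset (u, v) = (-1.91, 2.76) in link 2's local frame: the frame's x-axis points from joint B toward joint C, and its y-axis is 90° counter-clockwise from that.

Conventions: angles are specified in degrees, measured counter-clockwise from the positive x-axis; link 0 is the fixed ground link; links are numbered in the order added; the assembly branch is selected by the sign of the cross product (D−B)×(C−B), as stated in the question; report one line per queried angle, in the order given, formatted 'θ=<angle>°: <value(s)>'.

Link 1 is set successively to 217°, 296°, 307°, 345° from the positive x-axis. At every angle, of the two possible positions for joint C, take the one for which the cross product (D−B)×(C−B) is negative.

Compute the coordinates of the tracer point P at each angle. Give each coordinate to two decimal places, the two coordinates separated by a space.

A=(0,0), D=(7.00,0)
θ=217°: B = A + 3.00·(cos217°, sin217°) = (-2.3959, -1.8054)
θ=217°: |BD| = 9.5678
θ=217°: circle(B,10.00) ∩ circle(D,8.00): a=6.6652, h=7.4549
θ=217°:   candidates: C₊=(2.7428,6.7732) cross=71.327; C₋=(5.5563,-7.8687) cross=-71.327
θ=217°:   branch - wants cross < 0 → take C=(5.5563,-7.8687) (cross=-71.327)
θ=217°: ex = (C−B)/|BC| = (0.7952,-0.6063); ey = (0.6063,0.7952)
θ=217°: P = B + -1.91·ex + 2.76·ey = (-2.2413,1.5474)
θ=296°: B = A + 3.00·(cos296°, sin296°) = (1.3151, -2.6964)
θ=296°: |BD| = 6.2919
θ=296°: circle(B,10.00) ∩ circle(D,8.00): a=6.0068, h=7.9949
θ=296°:   candidates: C₊=(3.3162,7.1014) cross=50.303; C₋=(10.1685,-7.3458) cross=-50.303
θ=296°:   branch - wants cross < 0 → take C=(10.1685,-7.3458) (cross=-50.303)
θ=296°: ex = (C−B)/|BC| = (0.8853,-0.4649); ey = (0.4649,0.8853)
θ=296°: P = B + -1.91·ex + 2.76·ey = (0.9073,0.6352)
θ=307°: B = A + 3.00·(cos307°, sin307°) = (1.8054, -2.3959)
θ=307°: |BD| = 5.7205
θ=307°: circle(B,10.00) ∩ circle(D,8.00): a=6.0068, h=7.9949
θ=307°:   candidates: C₊=(3.9115,7.3798) cross=45.734; C₋=(10.6085,-7.1399) cross=-45.734
θ=307°:   branch - wants cross < 0 → take C=(10.6085,-7.1399) (cross=-45.734)
θ=307°: ex = (C−B)/|BC| = (0.8803,-0.4744); ey = (0.4744,0.8803)
θ=307°: P = B + -1.91·ex + 2.76·ey = (1.4334,0.9399)
θ=345°: B = A + 3.00·(cos345°, sin345°) = (2.8978, -0.7765)
θ=345°: |BD| = 4.1751
θ=345°: circle(B,10.00) ∩ circle(D,8.00): a=6.3988, h=7.6847
θ=345°:   candidates: C₊=(7.7558,7.9642) cross=32.084; C₋=(10.6142,-7.1371) cross=-32.084
θ=345°:   branch - wants cross < 0 → take C=(10.6142,-7.1371) (cross=-32.084)
θ=345°: ex = (C−B)/|BC| = (0.7716,-0.6361); ey = (0.6361,0.7716)
θ=345°: P = B + -1.91·ex + 2.76·ey = (3.1795,2.5681)

θ=217°: -2.24 1.55
θ=296°: 0.91 0.64
θ=307°: 1.43 0.94
θ=345°: 3.18 2.57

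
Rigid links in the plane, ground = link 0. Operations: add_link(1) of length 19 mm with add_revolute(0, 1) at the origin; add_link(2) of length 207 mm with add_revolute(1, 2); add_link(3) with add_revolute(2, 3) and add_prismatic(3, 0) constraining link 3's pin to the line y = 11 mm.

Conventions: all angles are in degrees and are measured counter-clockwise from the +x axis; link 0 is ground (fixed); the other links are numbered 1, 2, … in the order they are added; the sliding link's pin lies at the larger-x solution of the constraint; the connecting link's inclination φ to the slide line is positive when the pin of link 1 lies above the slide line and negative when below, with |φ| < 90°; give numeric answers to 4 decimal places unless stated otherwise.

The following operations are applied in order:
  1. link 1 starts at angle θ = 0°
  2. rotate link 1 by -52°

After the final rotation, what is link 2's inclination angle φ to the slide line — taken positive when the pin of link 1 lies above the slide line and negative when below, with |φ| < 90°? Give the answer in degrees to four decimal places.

geometry: r = 19 mm, L = 207 mm, e = 11 mm; θ starts at 0°
rotate link 1 by -52°: θ ← 0° -52° = -52°
h = r sin θ − e = -14.972204 − 11 = -25.972204
sin φ = h / L = -25.972204 / 207 = -0.12546959
φ = arcsin(-0.12546959) = -7.207875°

-7.2079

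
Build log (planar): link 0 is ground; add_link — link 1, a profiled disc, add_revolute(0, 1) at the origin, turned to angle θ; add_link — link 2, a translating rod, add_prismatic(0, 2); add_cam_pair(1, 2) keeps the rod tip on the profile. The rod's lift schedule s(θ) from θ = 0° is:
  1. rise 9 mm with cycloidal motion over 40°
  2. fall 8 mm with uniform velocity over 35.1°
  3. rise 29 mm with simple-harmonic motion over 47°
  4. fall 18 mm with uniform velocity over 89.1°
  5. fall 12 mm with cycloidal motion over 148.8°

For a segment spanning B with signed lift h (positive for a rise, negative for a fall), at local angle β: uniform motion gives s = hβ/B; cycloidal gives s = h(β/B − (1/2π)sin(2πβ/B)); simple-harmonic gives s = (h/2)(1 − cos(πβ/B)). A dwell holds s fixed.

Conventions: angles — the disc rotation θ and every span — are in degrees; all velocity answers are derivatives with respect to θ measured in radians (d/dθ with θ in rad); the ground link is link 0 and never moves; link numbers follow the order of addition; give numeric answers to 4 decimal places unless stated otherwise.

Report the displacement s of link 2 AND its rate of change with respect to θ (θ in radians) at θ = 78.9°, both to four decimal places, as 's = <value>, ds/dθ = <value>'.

seg 1 [0°–40°] cycloidal, h=9: full span → s += 9 → s = 9.0000
seg 2 [40°–75.1°] uniform, h=-8: full span → s += -8 → s = 1.0000
seg 3 [75.1°–122.1°] simple-harmonic, h=29: θ=78.9° here. β=3.8, B=47. 29/2·(1 − cos(π·0.0809)) = 0.4652 → s = 1.4652
velocity in seg [75.1°–122.1°] (simple-harmonic), θ in radians: β = 3.8° = 0.0663 rad, B = 47° = 0.8203 rad; ds/dθ = (πh/(2B)) sin(πβ/B) = (π·29/(2·0.8203)) sin(π·0.0809) = 13.953987 mm/rad

s = 1.4652, ds/dθ = 13.9540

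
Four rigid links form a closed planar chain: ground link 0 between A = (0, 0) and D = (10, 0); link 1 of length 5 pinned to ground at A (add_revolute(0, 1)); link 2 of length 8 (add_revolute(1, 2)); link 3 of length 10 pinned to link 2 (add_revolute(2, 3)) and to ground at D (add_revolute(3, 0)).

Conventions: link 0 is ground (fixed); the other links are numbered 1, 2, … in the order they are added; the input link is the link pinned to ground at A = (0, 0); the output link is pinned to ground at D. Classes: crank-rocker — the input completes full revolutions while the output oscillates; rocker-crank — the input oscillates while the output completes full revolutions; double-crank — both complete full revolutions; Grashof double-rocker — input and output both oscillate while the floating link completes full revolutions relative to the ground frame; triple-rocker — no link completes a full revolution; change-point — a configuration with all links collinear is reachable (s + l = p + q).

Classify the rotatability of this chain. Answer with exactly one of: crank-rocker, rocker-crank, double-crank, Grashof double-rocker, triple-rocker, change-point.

lengths: ground=10, input=5, coupler=8, output=10
sorted: s=5 (shortest), l=10 (longest), p+q=18
s + l = 15 vs p + q = 18
s + l < p + q (Grashof) with shortest = input link → crank-rocker

crank-rocker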